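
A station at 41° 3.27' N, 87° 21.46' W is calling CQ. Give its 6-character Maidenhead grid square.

EN61hb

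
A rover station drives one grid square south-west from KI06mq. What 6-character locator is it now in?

KI06lp

Longitude subsquare m = 12; −1 → 11 = l.
Latitude subsquare q = 16; −1 → 15 = p.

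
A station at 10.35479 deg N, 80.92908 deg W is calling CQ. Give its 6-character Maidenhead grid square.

EK90mi

Offset from 180°W / 90°S: lon 99.0709°, lat 100.3548°.
Field: 99.0709/20 → 4 → E, 100.3548/10 → 10 → K; chars EK.
Square: 19.0709/2 → 9, 0.3548/1 → 0; chars 90.
Subsquare: 1.0709/0.0833333 → 12 → m, 0.3548/0.0416667 → 8 → i; chars mi.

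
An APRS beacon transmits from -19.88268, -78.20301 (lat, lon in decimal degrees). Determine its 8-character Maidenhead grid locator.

FH00vc58

Add 180° to longitude and 90° to latitude: 101.79699, 70.11732.
Field: 101.79699/20 → 5 → F, 70.11732/10 → 7 → H; chars FH.
Square: 1.79699/2 → 0, 0.11732/1 → 0; chars 00.
Subsquare: 1.79699/0.0833333 → 21 → v, 0.11732/0.0416667 → 2 → c; chars vc.
Extended square: 0.04699/0.00833333 → 5, 0.03399/0.00416667 → 8; chars 58.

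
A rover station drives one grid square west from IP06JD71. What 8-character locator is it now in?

IP06jd61

Longitude extended square 7; −1 → 6.
The latitude characters are unchanged.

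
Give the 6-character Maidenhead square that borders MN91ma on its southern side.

MN90mx

Latitude subsquare a = 0; −1 → -1, wraps to 23 = x, carry into square.
Latitude square 1; −1 → 0.
The longitude characters are unchanged.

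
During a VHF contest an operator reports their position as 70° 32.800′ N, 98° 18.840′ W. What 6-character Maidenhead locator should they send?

EQ00un

Offset from 180°W / 90°S: lon 81.6860°, lat 160.5467°.
Field (20°×10°, letters A–R): lon ⌊81.6860/20⌋ = 4 → E; lat ⌊160.5467/10⌋ = 16 → Q.
Square (2°×1°, digits 0–9): lon ⌊1.6860/2⌋ = 0; lat ⌊0.5467/1⌋ = 0.
Subsquare (5′×2.5′, letters a–x): lon ⌊1.6860/0.0833333⌋ = 20 → u; lat ⌊0.5467/0.0416667⌋ = 13 → n.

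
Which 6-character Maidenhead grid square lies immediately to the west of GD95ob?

GD95nb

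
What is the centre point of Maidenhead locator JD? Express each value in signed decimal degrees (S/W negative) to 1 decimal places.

-55.0, 10.0

Field J=9, D=3: +9·20° lon, +3·10° lat → SW at lon 0°, lat -60°.
Cell spans 20° lon × 10° lat. Centre is SW corner plus half of each.
latitude -55.0, longitude 10.0.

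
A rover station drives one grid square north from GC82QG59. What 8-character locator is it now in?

GC82qh50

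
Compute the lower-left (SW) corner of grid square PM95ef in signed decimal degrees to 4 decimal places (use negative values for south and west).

Field P=15, M=12: +15·20° lon, +12·10° lat → SW at lon 120°, lat 30°.
Square 9, 5: +9·2° lon, +5·1° lat → SW at lon 138°, lat 35°.
Subsquare e=4, f=5: +4·0.0833333° lon, +5·0.0416667° lat → SW at lon 138.333°, lat 35.2083°.
latitude 35.2083, longitude 138.3333.

35.2083, 138.3333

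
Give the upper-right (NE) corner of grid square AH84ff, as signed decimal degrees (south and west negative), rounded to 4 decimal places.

-15.7500, -163.5000

Field A=0, H=7: +0·20° lon, +7·10° lat → SW at lon -180°, lat -20°.
Square 8, 4: +8·2° lon, +4·1° lat → SW at lon -164°, lat -16°.
Subsquare f=5, f=5: +5·0.0833333° lon, +5·0.0416667° lat → SW at lon -163.583°, lat -15.7917°.
Cell spans 0.0833333° lon × 0.0416667° lat. NE corner is SW corner plus one full cell.
latitude -15.7500, longitude -163.5000.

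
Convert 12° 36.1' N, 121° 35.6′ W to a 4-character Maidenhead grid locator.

Add 180° to longitude and 90° to latitude: 58.41, 102.60.
Field: 58.41/20 → 2 → C, 102.60/10 → 10 → K; chars CK.
Square: 18.41/2 → 9, 2.60/1 → 2; chars 92.

CK92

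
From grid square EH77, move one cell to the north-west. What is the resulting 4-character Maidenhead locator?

EH68

Longitude square 7; −1 → 6.
Latitude square 7; +1 → 8.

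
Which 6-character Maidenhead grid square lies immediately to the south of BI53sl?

Latitude subsquare l = 11; −1 → 10 = k.
The longitude characters are unchanged.

BI53sk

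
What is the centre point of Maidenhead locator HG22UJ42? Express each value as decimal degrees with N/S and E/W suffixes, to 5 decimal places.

27.61458° S, 34.29583° W

Field H=7, G=6: +7·20° lon, +6·10° lat → SW at lon -40°, lat -30°.
Square 2, 2: +2·2° lon, +2·1° lat → SW at lon -36°, lat -28°.
Subsquare u=20, j=9: +20·0.0833333° lon, +9·0.0416667° lat → SW at lon -34.3333°, lat -27.625°.
Extended square 4, 2: +4·0.00833333° lon, +2·0.00416667° lat → SW at lon -34.3°, lat -27.6167°.
Cell spans 0.00833333° lon × 0.00416667° lat. Centre is SW corner plus half of each.
latitude 27.61458° S, longitude 34.29583° W.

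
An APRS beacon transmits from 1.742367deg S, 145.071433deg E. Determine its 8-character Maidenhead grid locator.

Shift to the Maidenhead origin (180°W, 90°S): lon 325.07143, lat 88.25763.
Field: 325.07143/20 → 16 → Q, 88.25763/10 → 8 → I; chars QI.
Square: 5.07143/2 → 2, 8.25763/1 → 8; chars 28.
Subsquare: 1.07143/0.0833333 → 12 → m, 0.25763/0.0416667 → 6 → g; chars mg.
Extended square: 0.07143/0.00833333 → 8, 0.00763/0.00416667 → 1; chars 81.

QI28mg81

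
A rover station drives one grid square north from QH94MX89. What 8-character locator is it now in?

QH95ma80

Latitude extended square 9; +1 → 10, wraps to 0, carry into subsquare.
Latitude subsquare x = 23; +1 → 24, wraps to 0 = a, carry into square.
Latitude square 4; +1 → 5.
The longitude characters are unchanged.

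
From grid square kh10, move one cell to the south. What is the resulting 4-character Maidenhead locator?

Latitude square 0; −1 → -1, wraps to 9, carry into field.
Latitude field H = 7; −1 → 6 = G.
The longitude characters are unchanged.

KG19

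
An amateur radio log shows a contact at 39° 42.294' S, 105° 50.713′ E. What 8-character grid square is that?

Shift to the Maidenhead origin (180°W, 90°S): lon 285.84522, lat 50.29510.
Field (20°×10°, letters A–R): lon ⌊285.84522/20⌋ = 14 → O; lat ⌊50.29510/10⌋ = 5 → F.
Square (2°×1°, digits 0–9): lon ⌊5.84522/2⌋ = 2; lat ⌊0.29510/1⌋ = 0.
Subsquare (5′×2.5′, letters a–x): lon ⌊1.84522/0.0833333⌋ = 22 → w; lat ⌊0.29510/0.0416667⌋ = 7 → h.
Extended square (30″×15″, digits 0–9): lon ⌊0.01188/0.00833333⌋ = 1; lat ⌊0.00343/0.00416667⌋ = 0.

OF20wh10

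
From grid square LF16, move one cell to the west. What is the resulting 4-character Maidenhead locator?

LF06

Longitude square 1; −1 → 0.
The latitude characters are unchanged.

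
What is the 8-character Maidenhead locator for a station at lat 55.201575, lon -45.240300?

GO75je18

Offset from 180°W / 90°S: lon 134.75970°, lat 145.20157°.
Field (20°×10°, letters A–R): lon ⌊134.75970/20⌋ = 6 → G; lat ⌊145.20157/10⌋ = 14 → O.
Square (2°×1°, digits 0–9): lon ⌊14.75970/2⌋ = 7; lat ⌊5.20157/1⌋ = 5.
Subsquare (5′×2.5′, letters a–x): lon ⌊0.75970/0.0833333⌋ = 9 → j; lat ⌊0.20157/0.0416667⌋ = 4 → e.
Extended square (30″×15″, digits 0–9): lon ⌊0.00970/0.00833333⌋ = 1; lat ⌊0.03491/0.00416667⌋ = 8.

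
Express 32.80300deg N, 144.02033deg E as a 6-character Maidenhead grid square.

QM22at

Add 180° to longitude and 90° to latitude: 324.0203, 122.8030.
Field: lon ⌊324.0203/20⌋ = 16 → Q; lat ⌊122.8030/10⌋ = 12 → M.
Square: lon ⌊4.0203/2⌋ = 2; lat ⌊2.8030/1⌋ = 2.
Subsquare: lon ⌊0.0203/0.0833333⌋ = 0 → a; lat ⌊0.8030/0.0416667⌋ = 19 → t.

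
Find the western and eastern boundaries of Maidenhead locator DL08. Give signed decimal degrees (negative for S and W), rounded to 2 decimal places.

Field D=3, L=11: +3·20° lon, +11·10° lat → SW at lon -120°, lat 20°.
Square 0, 8: +0·2° lon, +8·1° lat → SW at lon -120°, lat 28°.
Cell spans 2° lon × 1° lat.
west -120.00, east -118.00.

-120.00, -118.00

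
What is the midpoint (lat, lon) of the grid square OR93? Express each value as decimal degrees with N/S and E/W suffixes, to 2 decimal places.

Field O=14, R=17: +14·20° lon, +17·10° lat → SW at lon 100°, lat 80°.
Square 9, 3: +9·2° lon, +3·1° lat → SW at lon 118°, lat 83°.
Cell spans 2° lon × 1° lat. Centre is SW corner plus half of each.
latitude 83.50° N, longitude 119.00° E.

83.50° N, 119.00° E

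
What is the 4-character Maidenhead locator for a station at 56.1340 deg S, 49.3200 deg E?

LD43

Add 180° to longitude and 90° to latitude: 229.32, 33.87.
Field: lon ⌊229.32/20⌋ = 11 → L; lat ⌊33.87/10⌋ = 3 → D.
Square: lon ⌊9.32/2⌋ = 4; lat ⌊3.87/1⌋ = 3.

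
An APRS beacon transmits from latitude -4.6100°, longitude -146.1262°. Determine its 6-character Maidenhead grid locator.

BI65wj

Add 180° to longitude and 90° to latitude: 33.8738, 85.3900.
Field: 33.8738/20 → 1 → B, 85.3900/10 → 8 → I; chars BI.
Square: 13.8738/2 → 6, 5.3900/1 → 5; chars 65.
Subsquare: 1.8738/0.0833333 → 22 → w, 0.3900/0.0416667 → 9 → j; chars wj.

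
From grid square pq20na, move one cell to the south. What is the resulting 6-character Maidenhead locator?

Latitude subsquare a = 0; −1 → -1, wraps to 23 = x, carry into square.
Latitude square 0; −1 → -1, wraps to 9, carry into field.
Latitude field Q = 16; −1 → 15 = P.
The longitude characters are unchanged.

PP29nx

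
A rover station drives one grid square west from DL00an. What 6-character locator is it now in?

CL90xn

Longitude subsquare a = 0; −1 → -1, wraps to 23 = x, carry into square.
Longitude square 0; −1 → -1, wraps to 9, carry into field.
Longitude field D = 3; −1 → 2 = C.
The latitude characters are unchanged.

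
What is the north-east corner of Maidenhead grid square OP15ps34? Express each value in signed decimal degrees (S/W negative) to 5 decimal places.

Field O=14, P=15: +14·20° lon, +15·10° lat → SW at lon 100°, lat 60°.
Square 1, 5: +1·2° lon, +5·1° lat → SW at lon 102°, lat 65°.
Subsquare p=15, s=18: +15·0.0833333° lon, +18·0.0416667° lat → SW at lon 103.25°, lat 65.75°.
Extended square 3, 4: +3·0.00833333° lon, +4·0.00416667° lat → SW at lon 103.275°, lat 65.7667°.
Cell spans 0.00833333° lon × 0.00416667° lat. NE corner is SW corner plus one full cell.
latitude 65.77083, longitude 103.28333.

65.77083, 103.28333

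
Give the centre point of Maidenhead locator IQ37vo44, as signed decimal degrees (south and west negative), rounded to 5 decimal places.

Field I=8, Q=16: +8·20° lon, +16·10° lat → SW at lon -20°, lat 70°.
Square 3, 7: +3·2° lon, +7·1° lat → SW at lon -14°, lat 77°.
Subsquare v=21, o=14: +21·0.0833333° lon, +14·0.0416667° lat → SW at lon -12.25°, lat 77.5833°.
Extended square 4, 4: +4·0.00833333° lon, +4·0.00416667° lat → SW at lon -12.2167°, lat 77.6°.
Cell spans 0.00833333° lon × 0.00416667° lat. Centre is SW corner plus half of each.
latitude 77.60208, longitude -12.21250.

77.60208, -12.21250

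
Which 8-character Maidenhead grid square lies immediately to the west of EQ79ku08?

Longitude extended square 0; −1 → -1, wraps to 9, carry into subsquare.
Longitude subsquare k = 10; −1 → 9 = j.
The latitude characters are unchanged.

EQ79ju98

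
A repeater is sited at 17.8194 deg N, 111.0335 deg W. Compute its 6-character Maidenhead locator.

DK47lt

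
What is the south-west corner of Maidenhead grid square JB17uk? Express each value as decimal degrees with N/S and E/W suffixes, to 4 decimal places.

72.5833° S, 3.6667° E

Field J=9, B=1: +9·20° lon, +1·10° lat → SW at lon 0°, lat -80°.
Square 1, 7: +1·2° lon, +7·1° lat → SW at lon 2°, lat -73°.
Subsquare u=20, k=10: +20·0.0833333° lon, +10·0.0416667° lat → SW at lon 3.66667°, lat -72.5833°.
latitude 72.5833° S, longitude 3.6667° E.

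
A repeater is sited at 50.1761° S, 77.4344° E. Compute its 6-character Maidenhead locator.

Add 180° to longitude and 90° to latitude: 257.4344, 39.8239.
Field (20°×10°, letters A–R): 257.4344/20 → 12 → M, 39.8239/10 → 3 → D; chars MD.
Square (2°×1°, digits 0–9): 17.4344/2 → 8, 9.8239/1 → 9; chars 89.
Subsquare (5′×2.5′, letters a–x): 1.4344/0.0833333 → 17 → r, 0.8239/0.0416667 → 19 → t; chars rt.

MD89rt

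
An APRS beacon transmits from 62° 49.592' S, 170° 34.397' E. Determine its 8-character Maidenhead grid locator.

RC57ge81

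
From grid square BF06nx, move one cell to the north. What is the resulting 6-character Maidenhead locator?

BF07na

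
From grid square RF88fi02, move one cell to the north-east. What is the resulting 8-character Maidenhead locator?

RF88fi13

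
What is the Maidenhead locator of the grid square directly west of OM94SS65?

Longitude extended square 6; −1 → 5.
The latitude characters are unchanged.

OM94ss55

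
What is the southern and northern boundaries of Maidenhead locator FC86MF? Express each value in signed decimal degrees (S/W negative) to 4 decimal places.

Field F=5, C=2: +5·20° lon, +2·10° lat → SW at lon -80°, lat -70°.
Square 8, 6: +8·2° lon, +6·1° lat → SW at lon -64°, lat -64°.
Subsquare m=12, f=5: +12·0.0833333° lon, +5·0.0416667° lat → SW at lon -63°, lat -63.7917°.
Cell spans 0.0833333° lon × 0.0416667° lat.
south -63.7917, north -63.7500.

-63.7917, -63.7500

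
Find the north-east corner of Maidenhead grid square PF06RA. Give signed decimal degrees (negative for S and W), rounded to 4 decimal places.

-33.9583, 121.5000

Field P=15, F=5: +15·20° lon, +5·10° lat → SW at lon 120°, lat -40°.
Square 0, 6: +0·2° lon, +6·1° lat → SW at lon 120°, lat -34°.
Subsquare r=17, a=0: +17·0.0833333° lon, +0·0.0416667° lat → SW at lon 121.417°, lat -34°.
Cell spans 0.0833333° lon × 0.0416667° lat. NE corner is SW corner plus one full cell.
latitude -33.9583, longitude 121.5000.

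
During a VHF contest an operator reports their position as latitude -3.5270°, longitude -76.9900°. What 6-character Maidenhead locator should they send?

FI16ml

Shift to the Maidenhead origin (180°W, 90°S): lon 103.0100, lat 86.4730.
Field: lon ⌊103.0100/20⌋ = 5 → F; lat ⌊86.4730/10⌋ = 8 → I.
Square: lon ⌊3.0100/2⌋ = 1; lat ⌊6.4730/1⌋ = 6.
Subsquare: lon ⌊1.0100/0.0833333⌋ = 12 → m; lat ⌊0.4730/0.0416667⌋ = 11 → l.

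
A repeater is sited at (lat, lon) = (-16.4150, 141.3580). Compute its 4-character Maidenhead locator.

Offset from 180°W / 90°S: lon 321.36°, lat 73.59°.
Field: 321.36/20 → 16 → Q, 73.59/10 → 7 → H; chars QH.
Square: 1.36/2 → 0, 3.59/1 → 3; chars 03.

QH03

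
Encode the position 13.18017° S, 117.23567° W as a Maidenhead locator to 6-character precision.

DH16jt

Shift to the Maidenhead origin (180°W, 90°S): lon 62.7643, lat 76.8198.
Field (20°×10°, letters A–R): lon ⌊62.7643/20⌋ = 3 → D; lat ⌊76.8198/10⌋ = 7 → H.
Square (2°×1°, digits 0–9): lon ⌊2.7643/2⌋ = 1; lat ⌊6.8198/1⌋ = 6.
Subsquare (5′×2.5′, letters a–x): lon ⌊0.7643/0.0833333⌋ = 9 → j; lat ⌊0.8198/0.0416667⌋ = 19 → t.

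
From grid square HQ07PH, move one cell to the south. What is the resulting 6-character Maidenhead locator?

HQ07pg

Latitude subsquare h = 7; −1 → 6 = g.
The longitude characters are unchanged.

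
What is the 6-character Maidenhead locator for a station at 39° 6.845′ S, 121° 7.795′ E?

Add 180° to longitude and 90° to latitude: 301.1299, 50.8859.
Field (20°×10°, letters A–R): 301.1299/20 → 15 → P, 50.8859/10 → 5 → F; chars PF.
Square (2°×1°, digits 0–9): 1.1299/2 → 0, 0.8859/1 → 0; chars 00.
Subsquare (5′×2.5′, letters a–x): 1.1299/0.0833333 → 13 → n, 0.8859/0.0416667 → 21 → v; chars nv.

PF00nv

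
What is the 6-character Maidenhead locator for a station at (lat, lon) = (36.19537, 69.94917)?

Shift to the Maidenhead origin (180°W, 90°S): lon 249.9492, lat 126.1954.
Field (20°×10°, letters A–R): lon ⌊249.9492/20⌋ = 12 → M; lat ⌊126.1954/10⌋ = 12 → M.
Square (2°×1°, digits 0–9): lon ⌊9.9492/2⌋ = 4; lat ⌊6.1954/1⌋ = 6.
Subsquare (5′×2.5′, letters a–x): lon ⌊1.9492/0.0833333⌋ = 23 → x; lat ⌊0.1954/0.0416667⌋ = 4 → e.

MM46xe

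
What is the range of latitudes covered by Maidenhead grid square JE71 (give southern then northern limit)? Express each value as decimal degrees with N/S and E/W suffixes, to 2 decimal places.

Field J=9, E=4: +9·20° lon, +4·10° lat → SW at lon 0°, lat -50°.
Square 7, 1: +7·2° lon, +1·1° lat → SW at lon 14°, lat -49°.
Cell spans 2° lon × 1° lat.
south 49.00° S, north 48.00° S.

49.00° S, 48.00° S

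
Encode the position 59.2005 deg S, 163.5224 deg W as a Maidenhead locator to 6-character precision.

Offset from 180°W / 90°S: lon 16.4776°, lat 30.7995°.
Field: lon ⌊16.4776/20⌋ = 0 → A; lat ⌊30.7995/10⌋ = 3 → D.
Square: lon ⌊16.4776/2⌋ = 8; lat ⌊0.7995/1⌋ = 0.
Subsquare: lon ⌊0.4776/0.0833333⌋ = 5 → f; lat ⌊0.7995/0.0416667⌋ = 19 → t.

AD80ft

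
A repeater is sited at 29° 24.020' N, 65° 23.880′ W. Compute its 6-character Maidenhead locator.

Offset from 180°W / 90°S: lon 114.6020°, lat 119.4003°.
Field: lon ⌊114.6020/20⌋ = 5 → F; lat ⌊119.4003/10⌋ = 11 → L.
Square: lon ⌊14.6020/2⌋ = 7; lat ⌊9.4003/1⌋ = 9.
Subsquare: lon ⌊0.6020/0.0833333⌋ = 7 → h; lat ⌊0.4003/0.0416667⌋ = 9 → j.

FL79hj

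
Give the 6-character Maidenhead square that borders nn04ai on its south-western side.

Longitude subsquare a = 0; −1 → -1, wraps to 23 = x, carry into square.
Longitude square 0; −1 → -1, wraps to 9, carry into field.
Longitude field N = 13; −1 → 12 = M.
Latitude subsquare i = 8; −1 → 7 = h.

MN94xh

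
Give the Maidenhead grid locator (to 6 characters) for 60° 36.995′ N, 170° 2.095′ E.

RP50ao

Offset from 180°W / 90°S: lon 350.0349°, lat 150.6166°.
Field (20°×10°, letters A–R): 350.0349/20 → 17 → R, 150.6166/10 → 15 → P; chars RP.
Square (2°×1°, digits 0–9): 10.0349/2 → 5, 0.6166/1 → 0; chars 50.
Subsquare (5′×2.5′, letters a–x): 0.0349/0.0833333 → 0 → a, 0.6166/0.0416667 → 14 → o; chars ao.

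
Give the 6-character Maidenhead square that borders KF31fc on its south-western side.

Longitude subsquare f = 5; −1 → 4 = e.
Latitude subsquare c = 2; −1 → 1 = b.

KF31eb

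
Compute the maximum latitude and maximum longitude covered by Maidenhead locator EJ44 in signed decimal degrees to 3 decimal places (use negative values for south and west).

5.000, -90.000

Field E=4, J=9: +4·20° lon, +9·10° lat → SW at lon -100°, lat 0°.
Square 4, 4: +4·2° lon, +4·1° lat → SW at lon -92°, lat 4°.
Cell spans 2° lon × 1° lat. NE corner is SW corner plus one full cell.
latitude 5.000, longitude -90.000.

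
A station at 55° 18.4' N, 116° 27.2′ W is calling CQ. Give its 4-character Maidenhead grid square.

Offset from 180°W / 90°S: lon 63.55°, lat 145.31°.
Field: 63.55/20 → 3 → D, 145.31/10 → 14 → O; chars DO.
Square: 3.55/2 → 1, 5.31/1 → 5; chars 15.

DO15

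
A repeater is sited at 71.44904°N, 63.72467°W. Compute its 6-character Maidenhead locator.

FQ81dk

Add 180° to longitude and 90° to latitude: 116.2753, 161.4490.
Field (20°×10°, letters A–R): 116.2753/20 → 5 → F, 161.4490/10 → 16 → Q; chars FQ.
Square (2°×1°, digits 0–9): 16.2753/2 → 8, 1.4490/1 → 1; chars 81.
Subsquare (5′×2.5′, letters a–x): 0.2753/0.0833333 → 3 → d, 0.4490/0.0416667 → 10 → k; chars dk.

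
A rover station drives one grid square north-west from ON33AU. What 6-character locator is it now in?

Longitude subsquare a = 0; −1 → -1, wraps to 23 = x, carry into square.
Longitude square 3; −1 → 2.
Latitude subsquare u = 20; +1 → 21 = v.

ON23xv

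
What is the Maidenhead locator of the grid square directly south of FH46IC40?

Latitude extended square 0; −1 → -1, wraps to 9, carry into subsquare.
Latitude subsquare c = 2; −1 → 1 = b.
The longitude characters are unchanged.

FH46ib49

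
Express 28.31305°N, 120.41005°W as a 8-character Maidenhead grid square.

Offset from 180°W / 90°S: lon 59.58995°, lat 118.31305°.
Field: 59.58995/20 → 2 → C, 118.31305/10 → 11 → L; chars CL.
Square: 19.58995/2 → 9, 8.31305/1 → 8; chars 98.
Subsquare: 1.58995/0.0833333 → 19 → t, 0.31305/0.0416667 → 7 → h; chars th.
Extended square: 0.00662/0.00833333 → 0, 0.02138/0.00416667 → 5; chars 05.

CL98th05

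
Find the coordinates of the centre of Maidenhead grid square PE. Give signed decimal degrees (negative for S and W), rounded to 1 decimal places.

-45.0, 130.0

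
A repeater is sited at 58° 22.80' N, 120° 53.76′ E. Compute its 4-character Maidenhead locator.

PO08

Shift to the Maidenhead origin (180°W, 90°S): lon 300.90, lat 148.38.
Field (20°×10°, letters A–R): 300.90/20 → 15 → P, 148.38/10 → 14 → O; chars PO.
Square (2°×1°, digits 0–9): 0.90/2 → 0, 8.38/1 → 8; chars 08.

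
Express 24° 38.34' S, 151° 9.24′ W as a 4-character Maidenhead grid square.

Offset from 180°W / 90°S: lon 28.85°, lat 65.36°.
Field: 28.85/20 → 1 → B, 65.36/10 → 6 → G; chars BG.
Square: 8.85/2 → 4, 5.36/1 → 5; chars 45.

BG45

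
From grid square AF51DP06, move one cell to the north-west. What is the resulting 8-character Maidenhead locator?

AF51cp97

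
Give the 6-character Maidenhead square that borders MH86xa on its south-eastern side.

Longitude subsquare x = 23; +1 → 24, wraps to 0 = a, carry into square.
Longitude square 8; +1 → 9.
Latitude subsquare a = 0; −1 → -1, wraps to 23 = x, carry into square.
Latitude square 6; −1 → 5.

MH95ax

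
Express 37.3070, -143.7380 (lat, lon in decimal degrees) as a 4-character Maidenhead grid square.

BM87

Shift to the Maidenhead origin (180°W, 90°S): lon 36.26, lat 127.31.
Field: lon ⌊36.26/20⌋ = 1 → B; lat ⌊127.31/10⌋ = 12 → M.
Square: lon ⌊16.26/2⌋ = 8; lat ⌊7.31/1⌋ = 7.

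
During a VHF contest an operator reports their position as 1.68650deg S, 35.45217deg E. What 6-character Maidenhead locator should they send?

KI78rh

Add 180° to longitude and 90° to latitude: 215.4522, 88.3135.
Field: 215.4522/20 → 10 → K, 88.3135/10 → 8 → I; chars KI.
Square: 15.4522/2 → 7, 8.3135/1 → 8; chars 78.
Subsquare: 1.4522/0.0833333 → 17 → r, 0.3135/0.0416667 → 7 → h; chars rh.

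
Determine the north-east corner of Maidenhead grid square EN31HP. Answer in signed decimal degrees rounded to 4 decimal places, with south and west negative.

41.6667, -93.3333

Field E=4, N=13: +4·20° lon, +13·10° lat → SW at lon -100°, lat 40°.
Square 3, 1: +3·2° lon, +1·1° lat → SW at lon -94°, lat 41°.
Subsquare h=7, p=15: +7·0.0833333° lon, +15·0.0416667° lat → SW at lon -93.4167°, lat 41.625°.
Cell spans 0.0833333° lon × 0.0416667° lat. NE corner is SW corner plus one full cell.
latitude 41.6667, longitude -93.3333.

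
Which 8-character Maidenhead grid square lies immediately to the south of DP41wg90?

DP41wf99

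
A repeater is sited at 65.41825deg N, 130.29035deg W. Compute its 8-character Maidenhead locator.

CP45uk50

Add 180° to longitude and 90° to latitude: 49.70965, 155.41825.
Field: 49.70965/20 → 2 → C, 155.41825/10 → 15 → P; chars CP.
Square: 9.70965/2 → 4, 5.41825/1 → 5; chars 45.
Subsquare: 1.70965/0.0833333 → 20 → u, 0.41825/0.0416667 → 10 → k; chars uk.
Extended square: 0.04298/0.00833333 → 5, 0.00158/0.00416667 → 0; chars 50.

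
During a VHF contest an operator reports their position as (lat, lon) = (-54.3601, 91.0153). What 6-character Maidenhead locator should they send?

ND55mp

Add 180° to longitude and 90° to latitude: 271.0153, 35.6399.
Field: 271.0153/20 → 13 → N, 35.6399/10 → 3 → D; chars ND.
Square: 11.0153/2 → 5, 5.6399/1 → 5; chars 55.
Subsquare: 1.0153/0.0833333 → 12 → m, 0.6399/0.0416667 → 15 → p; chars mp.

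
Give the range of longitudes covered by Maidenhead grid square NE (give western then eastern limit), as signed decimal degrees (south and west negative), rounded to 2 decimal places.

80.00, 100.00

Field N=13, E=4: +13·20° lon, +4·10° lat → SW at lon 80°, lat -50°.
Cell spans 20° lon × 10° lat.
west 80.00, east 100.00.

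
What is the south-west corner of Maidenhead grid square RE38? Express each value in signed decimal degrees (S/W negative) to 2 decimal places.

Field R=17, E=4: +17·20° lon, +4·10° lat → SW at lon 160°, lat -50°.
Square 3, 8: +3·2° lon, +8·1° lat → SW at lon 166°, lat -42°.
latitude -42.00, longitude 166.00.

-42.00, 166.00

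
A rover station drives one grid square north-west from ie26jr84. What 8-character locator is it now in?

IE26jr75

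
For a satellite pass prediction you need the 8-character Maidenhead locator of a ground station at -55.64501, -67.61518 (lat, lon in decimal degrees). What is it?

FD64ei65

Offset from 180°W / 90°S: lon 112.38482°, lat 34.35499°.
Field: 112.38482/20 → 5 → F, 34.35499/10 → 3 → D; chars FD.
Square: 12.38482/2 → 6, 4.35499/1 → 4; chars 64.
Subsquare: 0.38482/0.0833333 → 4 → e, 0.35499/0.0416667 → 8 → i; chars ei.
Extended square: 0.05149/0.00833333 → 6, 0.02166/0.00416667 → 5; chars 65.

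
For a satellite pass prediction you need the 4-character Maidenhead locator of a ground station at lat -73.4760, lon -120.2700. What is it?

CB96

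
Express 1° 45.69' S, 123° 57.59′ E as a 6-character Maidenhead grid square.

Shift to the Maidenhead origin (180°W, 90°S): lon 303.9598, lat 88.2385.
Field: 303.9598/20 → 15 → P, 88.2385/10 → 8 → I; chars PI.
Square: 3.9598/2 → 1, 8.2385/1 → 8; chars 18.
Subsquare: 1.9598/0.0833333 → 23 → x, 0.2385/0.0416667 → 5 → f; chars xf.

PI18xf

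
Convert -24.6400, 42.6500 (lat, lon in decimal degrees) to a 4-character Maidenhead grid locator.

Offset from 180°W / 90°S: lon 222.65°, lat 65.36°.
Field: 222.65/20 → 11 → L, 65.36/10 → 6 → G; chars LG.
Square: 2.65/2 → 1, 5.36/1 → 5; chars 15.

LG15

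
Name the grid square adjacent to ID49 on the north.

IE40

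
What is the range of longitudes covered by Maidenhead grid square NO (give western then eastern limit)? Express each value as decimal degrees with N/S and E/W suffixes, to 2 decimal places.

Field N=13, O=14: +13·20° lon, +14·10° lat → SW at lon 80°, lat 50°.
Cell spans 20° lon × 10° lat.
west 80.00° E, east 100.00° E.

80.00° E, 100.00° E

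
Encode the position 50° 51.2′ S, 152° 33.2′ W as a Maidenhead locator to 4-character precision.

Add 180° to longitude and 90° to latitude: 27.45, 39.15.
Field: 27.45/20 → 1 → B, 39.15/10 → 3 → D; chars BD.
Square: 7.45/2 → 3, 9.15/1 → 9; chars 39.

BD39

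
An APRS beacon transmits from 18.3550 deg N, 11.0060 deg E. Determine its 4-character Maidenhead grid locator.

JK58

Offset from 180°W / 90°S: lon 191.01°, lat 108.36°.
Field (20°×10°, letters A–R): 191.01/20 → 9 → J, 108.36/10 → 10 → K; chars JK.
Square (2°×1°, digits 0–9): 11.01/2 → 5, 8.36/1 → 8; chars 58.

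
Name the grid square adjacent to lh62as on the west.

LH52xs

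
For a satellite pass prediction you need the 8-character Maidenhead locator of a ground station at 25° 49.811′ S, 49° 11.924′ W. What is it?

Offset from 180°W / 90°S: lon 130.80127°, lat 64.16982°.
Field: lon ⌊130.80127/20⌋ = 6 → G; lat ⌊64.16982/10⌋ = 6 → G.
Square: lon ⌊10.80127/2⌋ = 5; lat ⌊4.16982/1⌋ = 4.
Subsquare: lon ⌊0.80127/0.0833333⌋ = 9 → j; lat ⌊0.16982/0.0416667⌋ = 4 → e.
Extended square: lon ⌊0.05127/0.00833333⌋ = 6; lat ⌊0.00315/0.00416667⌋ = 0.

GG54je60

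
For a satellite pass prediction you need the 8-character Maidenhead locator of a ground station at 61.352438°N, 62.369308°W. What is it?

FP81ti54

Shift to the Maidenhead origin (180°W, 90°S): lon 117.63069, lat 151.35244.
Field: lon ⌊117.63069/20⌋ = 5 → F; lat ⌊151.35244/10⌋ = 15 → P.
Square: lon ⌊17.63069/2⌋ = 8; lat ⌊1.35244/1⌋ = 1.
Subsquare: lon ⌊1.63069/0.0833333⌋ = 19 → t; lat ⌊0.35244/0.0416667⌋ = 8 → i.
Extended square: lon ⌊0.04736/0.00833333⌋ = 5; lat ⌊0.01910/0.00416667⌋ = 4.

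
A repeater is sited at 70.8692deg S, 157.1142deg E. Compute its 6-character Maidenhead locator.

Shift to the Maidenhead origin (180°W, 90°S): lon 337.1142, lat 19.1308.
Field: 337.1142/20 → 16 → Q, 19.1308/10 → 1 → B; chars QB.
Square: 17.1142/2 → 8, 9.1308/1 → 9; chars 89.
Subsquare: 1.1142/0.0833333 → 13 → n, 0.1308/0.0416667 → 3 → d; chars nd.

QB89nd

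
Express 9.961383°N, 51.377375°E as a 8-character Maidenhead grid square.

LJ59qx50

Shift to the Maidenhead origin (180°W, 90°S): lon 231.37738, lat 99.96138.
Field (20°×10°, letters A–R): 231.37738/20 → 11 → L, 99.96138/10 → 9 → J; chars LJ.
Square (2°×1°, digits 0–9): 11.37738/2 → 5, 9.96138/1 → 9; chars 59.
Subsquare (5′×2.5′, letters a–x): 1.37738/0.0833333 → 16 → q, 0.96138/0.0416667 → 23 → x; chars qx.
Extended square (30″×15″, digits 0–9): 0.04404/0.00833333 → 5, 0.00305/0.00416667 → 0; chars 50.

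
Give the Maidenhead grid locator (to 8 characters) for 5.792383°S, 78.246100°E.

MI94ce99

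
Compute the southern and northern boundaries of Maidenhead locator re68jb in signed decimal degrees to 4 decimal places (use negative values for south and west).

-41.9583, -41.9167

Field R=17, E=4: +17·20° lon, +4·10° lat → SW at lon 160°, lat -50°.
Square 6, 8: +6·2° lon, +8·1° lat → SW at lon 172°, lat -42°.
Subsquare j=9, b=1: +9·0.0833333° lon, +1·0.0416667° lat → SW at lon 172.75°, lat -41.9583°.
Cell spans 0.0833333° lon × 0.0416667° lat.
south -41.9583, north -41.9167.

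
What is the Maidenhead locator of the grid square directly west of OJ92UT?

OJ92tt

Longitude subsquare u = 20; −1 → 19 = t.
The latitude characters are unchanged.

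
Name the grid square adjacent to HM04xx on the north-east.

Longitude subsquare x = 23; +1 → 24, wraps to 0 = a, carry into square.
Longitude square 0; +1 → 1.
Latitude subsquare x = 23; +1 → 24, wraps to 0 = a, carry into square.
Latitude square 4; +1 → 5.

HM15aa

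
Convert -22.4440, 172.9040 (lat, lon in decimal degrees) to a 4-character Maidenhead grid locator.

RG67

Add 180° to longitude and 90° to latitude: 352.90, 67.56.
Field (20°×10°, letters A–R): lon ⌊352.90/20⌋ = 17 → R; lat ⌊67.56/10⌋ = 6 → G.
Square (2°×1°, digits 0–9): lon ⌊12.90/2⌋ = 6; lat ⌊7.56/1⌋ = 7.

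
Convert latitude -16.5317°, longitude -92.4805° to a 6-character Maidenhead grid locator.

EH33sl

Add 180° to longitude and 90° to latitude: 87.5195, 73.4683.
Field: 87.5195/20 → 4 → E, 73.4683/10 → 7 → H; chars EH.
Square: 7.5195/2 → 3, 3.4683/1 → 3; chars 33.
Subsquare: 1.5195/0.0833333 → 18 → s, 0.4683/0.0416667 → 11 → l; chars sl.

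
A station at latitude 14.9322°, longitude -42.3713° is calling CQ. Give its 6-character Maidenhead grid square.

GK84tw

Shift to the Maidenhead origin (180°W, 90°S): lon 137.6287, lat 104.9322.
Field: 137.6287/20 → 6 → G, 104.9322/10 → 10 → K; chars GK.
Square: 17.6287/2 → 8, 4.9322/1 → 4; chars 84.
Subsquare: 1.6287/0.0833333 → 19 → t, 0.9322/0.0416667 → 22 → w; chars tw.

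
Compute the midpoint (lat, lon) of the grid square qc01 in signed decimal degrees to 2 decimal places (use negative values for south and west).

Field Q=16, C=2: +16·20° lon, +2·10° lat → SW at lon 140°, lat -70°.
Square 0, 1: +0·2° lon, +1·1° lat → SW at lon 140°, lat -69°.
Cell spans 2° lon × 1° lat. Centre is SW corner plus half of each.
latitude -68.50, longitude 141.00.

-68.50, 141.00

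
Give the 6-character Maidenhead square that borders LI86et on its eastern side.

LI86ft

Longitude subsquare e = 4; +1 → 5 = f.
The latitude characters are unchanged.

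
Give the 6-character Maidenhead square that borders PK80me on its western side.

PK80le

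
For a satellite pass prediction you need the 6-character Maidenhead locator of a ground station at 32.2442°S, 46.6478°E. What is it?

Shift to the Maidenhead origin (180°W, 90°S): lon 226.6478, lat 57.7558.
Field (20°×10°, letters A–R): 226.6478/20 → 11 → L, 57.7558/10 → 5 → F; chars LF.
Square (2°×1°, digits 0–9): 6.6478/2 → 3, 7.7558/1 → 7; chars 37.
Subsquare (5′×2.5′, letters a–x): 0.6478/0.0833333 → 7 → h, 0.7558/0.0416667 → 18 → s; chars hs.

LF37hs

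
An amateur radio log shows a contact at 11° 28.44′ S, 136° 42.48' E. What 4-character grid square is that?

Add 180° to longitude and 90° to latitude: 316.71, 78.53.
Field: 316.71/20 → 15 → P, 78.53/10 → 7 → H; chars PH.
Square: 16.71/2 → 8, 8.53/1 → 8; chars 88.

PH88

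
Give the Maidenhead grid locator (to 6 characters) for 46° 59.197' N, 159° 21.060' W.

BN06hx

Offset from 180°W / 90°S: lon 20.6490°, lat 136.9866°.
Field (20°×10°, letters A–R): 20.6490/20 → 1 → B, 136.9866/10 → 13 → N; chars BN.
Square (2°×1°, digits 0–9): 0.6490/2 → 0, 6.9866/1 → 6; chars 06.
Subsquare (5′×2.5′, letters a–x): 0.6490/0.0833333 → 7 → h, 0.9866/0.0416667 → 23 → x; chars hx.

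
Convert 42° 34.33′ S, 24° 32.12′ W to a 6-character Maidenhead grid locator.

HE77rk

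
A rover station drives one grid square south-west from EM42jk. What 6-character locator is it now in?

Longitude subsquare j = 9; −1 → 8 = i.
Latitude subsquare k = 10; −1 → 9 = j.

EM42ij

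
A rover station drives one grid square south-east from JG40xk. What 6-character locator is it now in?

Longitude subsquare x = 23; +1 → 24, wraps to 0 = a, carry into square.
Longitude square 4; +1 → 5.
Latitude subsquare k = 10; −1 → 9 = j.

JG50aj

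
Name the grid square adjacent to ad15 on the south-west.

AD04

Longitude square 1; −1 → 0.
Latitude square 5; −1 → 4.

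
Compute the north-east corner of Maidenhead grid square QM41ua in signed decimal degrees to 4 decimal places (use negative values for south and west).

31.0417, 149.7500

Field Q=16, M=12: +16·20° lon, +12·10° lat → SW at lon 140°, lat 30°.
Square 4, 1: +4·2° lon, +1·1° lat → SW at lon 148°, lat 31°.
Subsquare u=20, a=0: +20·0.0833333° lon, +0·0.0416667° lat → SW at lon 149.667°, lat 31°.
Cell spans 0.0833333° lon × 0.0416667° lat. NE corner is SW corner plus one full cell.
latitude 31.0417, longitude 149.7500.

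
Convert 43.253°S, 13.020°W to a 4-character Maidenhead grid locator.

Add 180° to longitude and 90° to latitude: 166.98, 46.75.
Field: 166.98/20 → 8 → I, 46.75/10 → 4 → E; chars IE.
Square: 6.98/2 → 3, 6.75/1 → 6; chars 36.

IE36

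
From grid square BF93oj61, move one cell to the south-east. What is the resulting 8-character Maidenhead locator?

BF93oj70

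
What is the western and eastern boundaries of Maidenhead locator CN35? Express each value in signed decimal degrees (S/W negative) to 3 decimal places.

-134.000, -132.000

Field C=2, N=13: +2·20° lon, +13·10° lat → SW at lon -140°, lat 40°.
Square 3, 5: +3·2° lon, +5·1° lat → SW at lon -134°, lat 45°.
Cell spans 2° lon × 1° lat.
west -134.000, east -132.000.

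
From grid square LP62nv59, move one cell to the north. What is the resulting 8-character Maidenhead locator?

Latitude extended square 9; +1 → 10, wraps to 0, carry into subsquare.
Latitude subsquare v = 21; +1 → 22 = w.
The longitude characters are unchanged.

LP62nw50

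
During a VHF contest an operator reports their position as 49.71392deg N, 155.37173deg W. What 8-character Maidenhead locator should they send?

Add 180° to longitude and 90° to latitude: 24.62827, 139.71392.
Field (20°×10°, letters A–R): lon ⌊24.62827/20⌋ = 1 → B; lat ⌊139.71392/10⌋ = 13 → N.
Square (2°×1°, digits 0–9): lon ⌊4.62827/2⌋ = 2; lat ⌊9.71392/1⌋ = 9.
Subsquare (5′×2.5′, letters a–x): lon ⌊0.62827/0.0833333⌋ = 7 → h; lat ⌊0.71392/0.0416667⌋ = 17 → r.
Extended square (30″×15″, digits 0–9): lon ⌊0.04494/0.00833333⌋ = 5; lat ⌊0.00559/0.00416667⌋ = 1.

BN29hr51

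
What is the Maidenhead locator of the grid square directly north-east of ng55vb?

Longitude subsquare v = 21; +1 → 22 = w.
Latitude subsquare b = 1; +1 → 2 = c.

NG55wc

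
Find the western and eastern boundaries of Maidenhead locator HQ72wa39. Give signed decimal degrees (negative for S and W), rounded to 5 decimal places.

-24.14167, -24.13333

Field H=7, Q=16: +7·20° lon, +16·10° lat → SW at lon -40°, lat 70°.
Square 7, 2: +7·2° lon, +2·1° lat → SW at lon -26°, lat 72°.
Subsquare w=22, a=0: +22·0.0833333° lon, +0·0.0416667° lat → SW at lon -24.1667°, lat 72°.
Extended square 3, 9: +3·0.00833333° lon, +9·0.00416667° lat → SW at lon -24.1417°, lat 72.0375°.
Cell spans 0.00833333° lon × 0.00416667° lat.
west -24.14167, east -24.13333.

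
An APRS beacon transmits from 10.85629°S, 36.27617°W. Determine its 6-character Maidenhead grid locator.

HH19ud

Shift to the Maidenhead origin (180°W, 90°S): lon 143.7238, lat 79.1437.
Field: 143.7238/20 → 7 → H, 79.1437/10 → 7 → H; chars HH.
Square: 3.7238/2 → 1, 9.1437/1 → 9; chars 19.
Subsquare: 1.7238/0.0833333 → 20 → u, 0.1437/0.0416667 → 3 → d; chars ud.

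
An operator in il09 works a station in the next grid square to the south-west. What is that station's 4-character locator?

Longitude square 0; −1 → -1, wraps to 9, carry into field.
Longitude field I = 8; −1 → 7 = H.
Latitude square 9; −1 → 8.

HL98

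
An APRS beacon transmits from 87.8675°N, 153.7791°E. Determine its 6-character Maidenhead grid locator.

QR67vu

Offset from 180°W / 90°S: lon 333.7791°, lat 177.8675°.
Field: lon ⌊333.7791/20⌋ = 16 → Q; lat ⌊177.8675/10⌋ = 17 → R.
Square: lon ⌊13.7791/2⌋ = 6; lat ⌊7.8675/1⌋ = 7.
Subsquare: lon ⌊1.7791/0.0833333⌋ = 21 → v; lat ⌊0.8675/0.0416667⌋ = 20 → u.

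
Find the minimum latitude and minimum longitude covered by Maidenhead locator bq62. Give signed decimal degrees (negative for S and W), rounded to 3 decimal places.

72.000, -148.000

Field B=1, Q=16: +1·20° lon, +16·10° lat → SW at lon -160°, lat 70°.
Square 6, 2: +6·2° lon, +2·1° lat → SW at lon -148°, lat 72°.
latitude 72.000, longitude -148.000.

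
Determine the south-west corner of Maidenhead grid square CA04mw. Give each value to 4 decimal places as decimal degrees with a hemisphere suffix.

85.0833° S, 139.0000° W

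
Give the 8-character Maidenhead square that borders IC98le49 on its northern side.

IC98lf40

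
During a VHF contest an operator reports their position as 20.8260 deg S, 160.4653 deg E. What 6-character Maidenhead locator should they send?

Offset from 180°W / 90°S: lon 340.4653°, lat 69.1740°.
Field (20°×10°, letters A–R): 340.4653/20 → 17 → R, 69.1740/10 → 6 → G; chars RG.
Square (2°×1°, digits 0–9): 0.4653/2 → 0, 9.1740/1 → 9; chars 09.
Subsquare (5′×2.5′, letters a–x): 0.4653/0.0833333 → 5 → f, 0.1740/0.0416667 → 4 → e; chars fe.

RG09fe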